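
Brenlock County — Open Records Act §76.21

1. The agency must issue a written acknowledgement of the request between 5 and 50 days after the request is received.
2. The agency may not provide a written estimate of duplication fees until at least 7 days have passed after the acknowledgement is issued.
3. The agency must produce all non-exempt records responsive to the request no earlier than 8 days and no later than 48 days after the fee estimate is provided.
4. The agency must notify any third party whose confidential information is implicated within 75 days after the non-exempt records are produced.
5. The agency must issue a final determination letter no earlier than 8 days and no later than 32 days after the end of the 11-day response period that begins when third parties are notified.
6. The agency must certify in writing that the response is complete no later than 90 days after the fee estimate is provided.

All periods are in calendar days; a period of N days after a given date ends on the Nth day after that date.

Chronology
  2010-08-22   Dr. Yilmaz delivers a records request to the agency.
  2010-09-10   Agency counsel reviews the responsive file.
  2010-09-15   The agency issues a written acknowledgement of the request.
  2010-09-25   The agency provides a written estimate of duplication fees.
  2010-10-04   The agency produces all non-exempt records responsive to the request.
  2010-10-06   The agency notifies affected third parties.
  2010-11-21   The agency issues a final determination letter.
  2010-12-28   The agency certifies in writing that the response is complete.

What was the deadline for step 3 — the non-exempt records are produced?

Step 3 runs from 2010-09-25, when the fee estimate is provided. The window is 8–48 days after 2010-09-25; it closes on 2010-11-12.

2010-11-12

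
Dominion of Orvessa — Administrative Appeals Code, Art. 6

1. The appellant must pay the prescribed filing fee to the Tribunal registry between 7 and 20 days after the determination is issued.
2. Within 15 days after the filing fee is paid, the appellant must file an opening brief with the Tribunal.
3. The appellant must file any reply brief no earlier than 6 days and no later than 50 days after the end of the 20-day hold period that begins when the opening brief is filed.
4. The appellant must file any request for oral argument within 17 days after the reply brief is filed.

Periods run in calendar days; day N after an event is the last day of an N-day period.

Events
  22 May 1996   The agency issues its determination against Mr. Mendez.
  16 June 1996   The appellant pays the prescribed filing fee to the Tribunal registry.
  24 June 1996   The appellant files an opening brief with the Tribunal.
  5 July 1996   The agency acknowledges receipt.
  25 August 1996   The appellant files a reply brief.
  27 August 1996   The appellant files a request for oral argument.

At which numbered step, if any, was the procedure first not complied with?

Step 1

Step 1 — 7 and 20 days from 22 May 1996 (when the determination is issued) are 29 May 1996 and 11 June 1996 respectively; 16 June 1996 is 5 days past the end of the window.
Later steps need not be reached.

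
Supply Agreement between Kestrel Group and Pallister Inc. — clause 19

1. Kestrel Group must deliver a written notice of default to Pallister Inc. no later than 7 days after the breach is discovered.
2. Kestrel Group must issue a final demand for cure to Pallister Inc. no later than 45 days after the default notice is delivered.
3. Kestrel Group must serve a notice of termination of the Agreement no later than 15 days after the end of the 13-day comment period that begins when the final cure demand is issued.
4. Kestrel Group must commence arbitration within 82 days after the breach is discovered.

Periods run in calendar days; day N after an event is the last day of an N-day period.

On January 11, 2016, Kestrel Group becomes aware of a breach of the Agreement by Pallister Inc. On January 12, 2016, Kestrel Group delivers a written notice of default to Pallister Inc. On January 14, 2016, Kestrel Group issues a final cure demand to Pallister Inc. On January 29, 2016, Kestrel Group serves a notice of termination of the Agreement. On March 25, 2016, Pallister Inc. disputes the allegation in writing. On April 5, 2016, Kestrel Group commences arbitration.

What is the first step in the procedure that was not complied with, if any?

Step 4

Step 1: 7 days after January 11, 2016 (when the breach is discovered) is January 18, 2016; January 12, 2016 is within that limit.
Step 2: 45 days after January 12, 2016 (when the default notice is delivered) is February 26, 2016; done January 14, 2016 — timely.
Step 3: 15 days after January 27, 2016 (end of the 13-day comment period, which began when the final cure demand is issued on January 14, 2016) is February 11, 2016; done January 29, 2016 — timely.
Step 4: 82 days after January 11, 2016 (when the breach is discovered) is April 2, 2016; April 5, 2016 misses that deadline by 3 days.
Later steps need not be reached.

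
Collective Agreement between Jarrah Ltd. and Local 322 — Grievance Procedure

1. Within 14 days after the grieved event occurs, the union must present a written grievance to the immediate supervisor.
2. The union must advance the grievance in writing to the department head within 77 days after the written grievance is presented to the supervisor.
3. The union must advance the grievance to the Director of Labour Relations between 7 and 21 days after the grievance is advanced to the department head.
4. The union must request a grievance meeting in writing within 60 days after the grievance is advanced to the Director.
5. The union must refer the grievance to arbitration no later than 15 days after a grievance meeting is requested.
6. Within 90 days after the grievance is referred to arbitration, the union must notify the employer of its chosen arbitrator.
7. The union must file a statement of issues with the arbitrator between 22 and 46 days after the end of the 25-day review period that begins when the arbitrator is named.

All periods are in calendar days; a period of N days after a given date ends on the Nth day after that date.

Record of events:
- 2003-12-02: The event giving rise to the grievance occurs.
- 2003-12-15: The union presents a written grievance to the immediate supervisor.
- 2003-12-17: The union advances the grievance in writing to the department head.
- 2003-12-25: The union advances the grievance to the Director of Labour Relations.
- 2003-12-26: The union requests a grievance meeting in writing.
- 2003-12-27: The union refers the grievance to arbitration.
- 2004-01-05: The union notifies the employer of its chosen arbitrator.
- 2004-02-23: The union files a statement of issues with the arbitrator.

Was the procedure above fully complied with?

Step 1 — counting 14 days from 2003-12-02 (when the grieved event occurs) gives a deadline of 2003-12-16; 2003-12-15 is within that limit.
Step 2 — counting 77 days from 2003-12-15 (when the written grievance is presented to the supervisor) gives a deadline of 2004-03-01; completed 2003-12-17, before the deadline.
Step 3 — 7 and 21 days from 2003-12-17 (when the grievance is advanced to the department head) are 2003-12-24 and 2004-01-07 respectively; done 2003-12-25 — within the window.
Step 4 — counting 60 days from 2003-12-25 (when the grievance is advanced to the Director) gives a deadline of 2004-02-23; done 2003-12-26 — timely.
Step 5 — counting 15 days from 2003-12-26 (when a grievance meeting is requested) gives a deadline of 2004-01-10; done 2003-12-27 — timely.
Step 6 — counting 90 days from 2003-12-27 (when the grievance is referred to arbitration) gives a deadline of 2004-03-26; done 2004-01-05 — timely.
Step 7 — 22 and 46 days from 2004-01-30 (end of the 25-day review period, which began when the arbitrator is named on 2004-01-05) are 2004-02-21 and 2004-03-16 respectively; done 2004-02-23, which is between those dates.

Yes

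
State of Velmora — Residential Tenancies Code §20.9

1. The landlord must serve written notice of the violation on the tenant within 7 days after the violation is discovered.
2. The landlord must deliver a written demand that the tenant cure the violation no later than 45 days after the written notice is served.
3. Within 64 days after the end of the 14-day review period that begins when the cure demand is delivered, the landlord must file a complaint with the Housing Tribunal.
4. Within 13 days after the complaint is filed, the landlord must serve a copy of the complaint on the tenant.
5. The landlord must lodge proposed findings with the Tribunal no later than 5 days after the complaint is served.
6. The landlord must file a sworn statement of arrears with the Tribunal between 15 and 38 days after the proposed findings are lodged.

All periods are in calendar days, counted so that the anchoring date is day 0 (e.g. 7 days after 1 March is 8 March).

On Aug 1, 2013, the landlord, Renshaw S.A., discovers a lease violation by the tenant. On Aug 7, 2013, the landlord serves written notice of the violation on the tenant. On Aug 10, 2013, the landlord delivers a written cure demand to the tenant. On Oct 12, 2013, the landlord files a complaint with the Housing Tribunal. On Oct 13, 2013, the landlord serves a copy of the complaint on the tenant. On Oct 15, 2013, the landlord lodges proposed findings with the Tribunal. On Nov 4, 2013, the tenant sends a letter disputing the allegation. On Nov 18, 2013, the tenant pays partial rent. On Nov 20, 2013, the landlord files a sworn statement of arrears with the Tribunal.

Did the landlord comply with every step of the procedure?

Yes

Step 1: 7 days after Aug 1, 2013 (when the violation is discovered) is Aug 8, 2013; completed Aug 7, 2013, before the deadline.
Step 2: 45 days after Aug 7, 2013 (when the written notice is served) is Sep 21, 2013; Aug 10, 2013 is within that limit.
Step 3: 64 days after Aug 24, 2013 (end of the 14-day review period, which began when the cure demand is delivered on Aug 10, 2013) is Oct 27, 2013; Oct 12, 2013 is within that limit.
Step 4: 13 days after Oct 12, 2013 (when the complaint is filed) is Oct 25, 2013; done Oct 13, 2013 — timely.
Step 5: 5 days after Oct 13, 2013 (when the complaint is served) is Oct 18, 2013; completed Oct 15, 2013, before the deadline.
Step 6: the window is 15–38 days after Oct 15, 2013 (when the proposed findings are lodged), so Oct 30, 2013 through Nov 22, 2013; Nov 20, 2013 falls inside that range.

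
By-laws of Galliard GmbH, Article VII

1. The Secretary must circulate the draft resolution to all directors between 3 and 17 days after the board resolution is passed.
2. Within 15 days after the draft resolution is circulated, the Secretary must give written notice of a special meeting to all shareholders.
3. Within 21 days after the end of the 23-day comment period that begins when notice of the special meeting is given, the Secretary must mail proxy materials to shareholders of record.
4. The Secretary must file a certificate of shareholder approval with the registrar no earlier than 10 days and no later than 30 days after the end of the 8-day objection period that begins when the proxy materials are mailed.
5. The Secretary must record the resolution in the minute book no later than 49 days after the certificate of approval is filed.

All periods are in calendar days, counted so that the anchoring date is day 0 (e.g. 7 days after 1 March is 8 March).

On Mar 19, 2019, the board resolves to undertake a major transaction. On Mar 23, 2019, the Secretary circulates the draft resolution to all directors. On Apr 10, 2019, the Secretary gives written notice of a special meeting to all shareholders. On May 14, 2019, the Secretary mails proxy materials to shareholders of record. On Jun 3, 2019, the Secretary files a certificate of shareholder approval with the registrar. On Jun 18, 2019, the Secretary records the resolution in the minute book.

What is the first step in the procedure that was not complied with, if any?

Step 2

Step 1 — 3 and 17 days from Mar 19, 2019 (when the board resolution is passed) are Mar 22, 2019 and Apr 5, 2019 respectively; Mar 23, 2019 falls inside that range.
Step 2 — counting 15 days from Mar 23, 2019 (when the draft resolution is circulated) gives a deadline of Apr 7, 2019; not done until Apr 10, 2019, 3 days after the deadline.
No need to go further; step 2 was not satisfied.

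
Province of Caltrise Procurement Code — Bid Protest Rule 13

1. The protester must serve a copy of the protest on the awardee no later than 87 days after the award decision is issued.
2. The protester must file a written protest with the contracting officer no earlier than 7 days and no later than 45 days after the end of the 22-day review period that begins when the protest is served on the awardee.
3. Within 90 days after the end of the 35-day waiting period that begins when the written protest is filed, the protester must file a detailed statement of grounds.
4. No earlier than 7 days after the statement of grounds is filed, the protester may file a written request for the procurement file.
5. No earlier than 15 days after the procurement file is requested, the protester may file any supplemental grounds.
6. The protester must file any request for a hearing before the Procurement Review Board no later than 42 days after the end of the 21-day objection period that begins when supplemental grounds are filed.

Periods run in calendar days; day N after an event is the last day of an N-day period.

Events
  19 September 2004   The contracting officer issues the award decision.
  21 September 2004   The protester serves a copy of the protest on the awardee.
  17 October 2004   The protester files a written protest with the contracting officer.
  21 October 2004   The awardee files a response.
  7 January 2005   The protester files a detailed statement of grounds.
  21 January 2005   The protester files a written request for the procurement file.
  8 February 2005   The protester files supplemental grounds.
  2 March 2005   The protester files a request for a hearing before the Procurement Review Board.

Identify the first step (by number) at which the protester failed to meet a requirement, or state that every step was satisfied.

Step 2

Step 1: 87 days after 19 September 2004 (when the award decision is issued) is 15 December 2004; done 21 September 2004 — timely.
Step 2: the window is 7–45 days after 13 October 2004 (end of the 22-day review period, which began when the protest is served on the awardee on 21 September 2004), so 20 October 2004 through 27 November 2004; 17 October 2004 is 3 days too early.
Later steps need not be reached.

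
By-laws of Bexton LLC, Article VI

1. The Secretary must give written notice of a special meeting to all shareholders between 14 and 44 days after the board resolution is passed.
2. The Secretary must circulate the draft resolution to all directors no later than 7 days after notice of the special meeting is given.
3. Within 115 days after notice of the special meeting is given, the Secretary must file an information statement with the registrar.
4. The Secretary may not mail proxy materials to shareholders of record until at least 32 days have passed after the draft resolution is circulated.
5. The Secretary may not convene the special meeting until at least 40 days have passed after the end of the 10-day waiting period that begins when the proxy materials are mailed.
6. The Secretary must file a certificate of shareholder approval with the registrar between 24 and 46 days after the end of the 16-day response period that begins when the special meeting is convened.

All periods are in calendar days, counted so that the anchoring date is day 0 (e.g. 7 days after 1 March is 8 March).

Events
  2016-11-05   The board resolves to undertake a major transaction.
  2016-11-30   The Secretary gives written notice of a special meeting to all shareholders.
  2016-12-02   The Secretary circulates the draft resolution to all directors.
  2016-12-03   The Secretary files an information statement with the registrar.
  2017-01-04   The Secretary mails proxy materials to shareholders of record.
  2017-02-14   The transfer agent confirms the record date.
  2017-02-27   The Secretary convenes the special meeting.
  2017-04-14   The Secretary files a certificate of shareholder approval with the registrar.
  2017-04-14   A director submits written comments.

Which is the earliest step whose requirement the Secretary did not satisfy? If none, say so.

None — every step was satisfied

(1) the permitted window runs from 2016-11-05 + 14 = 2016-11-19 to 2016-11-05 + 44 = 2016-12-19; done 2016-11-30, which is between those dates.
(2) due by 2016-11-30 + 7 days = 2016-12-07; 2016-12-02 is within that limit.
(3) due by 2016-11-30 + 115 days = 2017-03-25; 2016-12-03 is within that limit.
(4) permitted from 2016-12-02 + 32 days = 2017-01-03 onward; done 2017-01-04, after the minimum wait.
(5) permitted from 2017-01-14 + 40 days = 2017-02-23 onward; done 2017-02-27, after the minimum wait.
(6) the permitted window runs from 2017-03-15 + 24 = 2017-04-08 to 2017-03-15 + 46 = 2017-04-30; done 2017-04-14 — within the window.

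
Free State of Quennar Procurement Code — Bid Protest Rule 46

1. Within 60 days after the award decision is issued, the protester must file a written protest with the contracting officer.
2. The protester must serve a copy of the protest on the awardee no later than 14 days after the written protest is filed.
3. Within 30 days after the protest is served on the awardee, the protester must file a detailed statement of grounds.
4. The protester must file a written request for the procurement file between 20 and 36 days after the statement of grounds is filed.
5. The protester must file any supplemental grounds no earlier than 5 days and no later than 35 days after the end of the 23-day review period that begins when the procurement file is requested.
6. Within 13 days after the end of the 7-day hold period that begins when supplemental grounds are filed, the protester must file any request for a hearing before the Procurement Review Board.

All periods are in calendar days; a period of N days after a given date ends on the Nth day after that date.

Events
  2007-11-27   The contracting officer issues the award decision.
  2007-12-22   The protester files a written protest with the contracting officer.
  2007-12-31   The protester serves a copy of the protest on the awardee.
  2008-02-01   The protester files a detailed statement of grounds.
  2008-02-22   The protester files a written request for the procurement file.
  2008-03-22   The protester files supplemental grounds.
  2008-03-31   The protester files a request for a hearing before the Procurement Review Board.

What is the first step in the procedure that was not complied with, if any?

(1) due by 2007-11-27 + 60 days = 2008-01-26; completed 2007-12-22, before the deadline.
(2) due by 2007-12-22 + 14 days = 2008-01-05; done 2007-12-31 — timely.
(3) due by 2007-12-31 + 30 days = 2008-01-30; 2008-02-01 misses that deadline by 2 days.

Step 3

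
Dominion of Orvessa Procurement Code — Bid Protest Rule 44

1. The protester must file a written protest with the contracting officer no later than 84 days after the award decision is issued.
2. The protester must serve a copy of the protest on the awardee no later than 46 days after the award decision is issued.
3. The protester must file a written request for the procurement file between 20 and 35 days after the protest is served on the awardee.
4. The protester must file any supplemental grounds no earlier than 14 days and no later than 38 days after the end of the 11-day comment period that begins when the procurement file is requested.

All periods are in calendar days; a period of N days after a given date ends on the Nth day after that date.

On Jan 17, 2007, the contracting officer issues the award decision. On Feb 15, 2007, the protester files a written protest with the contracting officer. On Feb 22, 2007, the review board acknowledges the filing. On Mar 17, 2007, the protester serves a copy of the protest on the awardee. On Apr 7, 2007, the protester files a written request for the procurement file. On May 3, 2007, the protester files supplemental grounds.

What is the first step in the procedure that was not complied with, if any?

Step 1: 84 days after Jan 17, 2007 (when the award decision is issued) is Apr 11, 2007; done Feb 15, 2007 — timely.
Step 2: 46 days after Jan 17, 2007 (when the award decision is issued) is Mar 4, 2007; Mar 17, 2007 misses that deadline by 13 days.

Step 2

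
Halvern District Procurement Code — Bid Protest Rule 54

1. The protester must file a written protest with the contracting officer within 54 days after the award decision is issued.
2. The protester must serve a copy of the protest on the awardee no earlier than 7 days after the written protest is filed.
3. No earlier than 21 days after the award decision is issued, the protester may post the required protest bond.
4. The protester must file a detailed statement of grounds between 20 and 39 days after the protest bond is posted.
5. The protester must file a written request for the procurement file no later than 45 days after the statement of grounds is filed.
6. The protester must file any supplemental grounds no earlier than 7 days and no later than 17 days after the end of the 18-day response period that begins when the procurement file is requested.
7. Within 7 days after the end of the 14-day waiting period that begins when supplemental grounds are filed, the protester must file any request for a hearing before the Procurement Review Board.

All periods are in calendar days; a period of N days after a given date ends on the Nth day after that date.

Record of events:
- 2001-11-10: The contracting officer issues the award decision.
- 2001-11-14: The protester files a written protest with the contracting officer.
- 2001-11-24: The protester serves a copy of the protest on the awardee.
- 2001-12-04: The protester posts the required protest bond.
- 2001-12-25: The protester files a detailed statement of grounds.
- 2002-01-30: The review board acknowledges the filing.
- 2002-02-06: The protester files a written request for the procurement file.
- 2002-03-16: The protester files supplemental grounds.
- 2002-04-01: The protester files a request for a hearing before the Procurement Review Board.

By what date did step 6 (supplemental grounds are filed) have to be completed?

2002-03-13

The procurement file is requested on 2002-02-06; the 18-day response period therefore ends 2002-02-24, and step 6 runs from that date. The window is 7–17 days after 2002-02-24; it closes on 2002-03-13.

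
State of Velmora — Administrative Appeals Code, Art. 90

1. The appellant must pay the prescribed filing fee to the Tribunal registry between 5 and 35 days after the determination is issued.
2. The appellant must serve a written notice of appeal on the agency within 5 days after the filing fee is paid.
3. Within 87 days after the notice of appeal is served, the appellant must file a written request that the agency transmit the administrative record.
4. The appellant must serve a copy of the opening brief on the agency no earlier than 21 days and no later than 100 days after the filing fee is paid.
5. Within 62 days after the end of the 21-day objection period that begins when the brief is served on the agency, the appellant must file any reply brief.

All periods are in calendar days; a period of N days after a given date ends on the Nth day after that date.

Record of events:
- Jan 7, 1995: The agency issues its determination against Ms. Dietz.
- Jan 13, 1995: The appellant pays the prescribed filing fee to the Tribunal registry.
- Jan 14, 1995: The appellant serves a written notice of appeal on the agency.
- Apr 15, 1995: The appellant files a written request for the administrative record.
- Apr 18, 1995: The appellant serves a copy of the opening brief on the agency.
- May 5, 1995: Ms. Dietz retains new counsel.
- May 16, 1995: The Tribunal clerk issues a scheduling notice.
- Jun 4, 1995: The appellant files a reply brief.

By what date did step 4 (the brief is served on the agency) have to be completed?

Apr 23, 1995

Step 4 runs from Jan 13, 1995, when the filing fee is paid. The window is 21–100 days after Jan 13, 1995; it closes on Apr 23, 1995.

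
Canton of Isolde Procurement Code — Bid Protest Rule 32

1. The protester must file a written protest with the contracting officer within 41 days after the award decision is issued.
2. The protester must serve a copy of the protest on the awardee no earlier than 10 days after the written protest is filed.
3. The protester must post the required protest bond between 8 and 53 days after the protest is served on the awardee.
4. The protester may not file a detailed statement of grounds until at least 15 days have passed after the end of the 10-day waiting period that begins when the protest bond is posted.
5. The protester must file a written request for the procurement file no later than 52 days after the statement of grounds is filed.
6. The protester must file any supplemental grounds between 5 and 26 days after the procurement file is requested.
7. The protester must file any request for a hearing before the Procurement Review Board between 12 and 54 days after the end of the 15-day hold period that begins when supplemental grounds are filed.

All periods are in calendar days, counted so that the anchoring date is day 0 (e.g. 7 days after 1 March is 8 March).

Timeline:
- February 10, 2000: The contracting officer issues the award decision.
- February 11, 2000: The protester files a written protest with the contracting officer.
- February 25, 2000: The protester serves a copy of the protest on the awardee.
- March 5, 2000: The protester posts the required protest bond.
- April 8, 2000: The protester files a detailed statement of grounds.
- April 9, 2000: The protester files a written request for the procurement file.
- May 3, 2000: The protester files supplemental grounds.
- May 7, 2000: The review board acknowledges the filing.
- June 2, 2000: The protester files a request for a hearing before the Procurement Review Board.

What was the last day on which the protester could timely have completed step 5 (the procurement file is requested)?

May 30, 2000

Step 5 runs from April 8, 2000, when the statement of grounds is filed. 52 days after April 8, 2000 is May 30, 2000.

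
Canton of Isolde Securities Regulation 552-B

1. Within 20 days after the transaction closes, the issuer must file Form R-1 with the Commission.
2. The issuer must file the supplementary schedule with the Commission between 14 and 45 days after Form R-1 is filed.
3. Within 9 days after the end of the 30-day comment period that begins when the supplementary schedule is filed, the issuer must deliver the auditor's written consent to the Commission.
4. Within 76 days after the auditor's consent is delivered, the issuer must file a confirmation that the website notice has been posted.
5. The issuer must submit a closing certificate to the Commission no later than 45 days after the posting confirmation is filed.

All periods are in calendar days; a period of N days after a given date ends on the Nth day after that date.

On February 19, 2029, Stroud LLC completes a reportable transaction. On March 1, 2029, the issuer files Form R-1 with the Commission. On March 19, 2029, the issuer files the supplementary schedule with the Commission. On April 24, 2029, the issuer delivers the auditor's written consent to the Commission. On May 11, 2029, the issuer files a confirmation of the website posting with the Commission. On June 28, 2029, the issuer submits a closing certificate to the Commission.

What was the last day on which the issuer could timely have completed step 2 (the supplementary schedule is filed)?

April 15, 2029

Step 2 runs from March 1, 2029, when Form R-1 is filed. The window is 14–45 days after March 1, 2029; it closes on April 15, 2029.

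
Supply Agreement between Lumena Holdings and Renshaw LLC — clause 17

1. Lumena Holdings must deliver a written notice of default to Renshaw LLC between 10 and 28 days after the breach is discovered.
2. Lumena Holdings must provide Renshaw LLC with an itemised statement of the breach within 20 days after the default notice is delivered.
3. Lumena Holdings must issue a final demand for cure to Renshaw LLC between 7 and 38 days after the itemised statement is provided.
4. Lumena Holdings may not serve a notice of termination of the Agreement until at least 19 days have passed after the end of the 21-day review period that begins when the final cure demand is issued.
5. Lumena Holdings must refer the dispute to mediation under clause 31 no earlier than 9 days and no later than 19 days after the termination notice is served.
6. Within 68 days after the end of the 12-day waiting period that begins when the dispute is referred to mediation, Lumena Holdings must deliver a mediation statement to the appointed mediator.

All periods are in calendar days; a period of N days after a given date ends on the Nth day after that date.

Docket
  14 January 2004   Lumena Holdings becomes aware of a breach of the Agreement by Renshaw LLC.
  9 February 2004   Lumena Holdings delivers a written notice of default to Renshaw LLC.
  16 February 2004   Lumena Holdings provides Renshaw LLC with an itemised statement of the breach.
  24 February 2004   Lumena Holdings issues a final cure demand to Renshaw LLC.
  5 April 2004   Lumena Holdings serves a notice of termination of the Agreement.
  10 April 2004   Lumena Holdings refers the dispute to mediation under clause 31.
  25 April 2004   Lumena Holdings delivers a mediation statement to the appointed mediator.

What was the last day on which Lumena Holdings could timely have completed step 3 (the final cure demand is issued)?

25 March 2004

Step 3 runs from 16 February 2004, when the itemised statement is provided. The window is 7–38 days after 16 February 2004; it closes on 25 March 2004.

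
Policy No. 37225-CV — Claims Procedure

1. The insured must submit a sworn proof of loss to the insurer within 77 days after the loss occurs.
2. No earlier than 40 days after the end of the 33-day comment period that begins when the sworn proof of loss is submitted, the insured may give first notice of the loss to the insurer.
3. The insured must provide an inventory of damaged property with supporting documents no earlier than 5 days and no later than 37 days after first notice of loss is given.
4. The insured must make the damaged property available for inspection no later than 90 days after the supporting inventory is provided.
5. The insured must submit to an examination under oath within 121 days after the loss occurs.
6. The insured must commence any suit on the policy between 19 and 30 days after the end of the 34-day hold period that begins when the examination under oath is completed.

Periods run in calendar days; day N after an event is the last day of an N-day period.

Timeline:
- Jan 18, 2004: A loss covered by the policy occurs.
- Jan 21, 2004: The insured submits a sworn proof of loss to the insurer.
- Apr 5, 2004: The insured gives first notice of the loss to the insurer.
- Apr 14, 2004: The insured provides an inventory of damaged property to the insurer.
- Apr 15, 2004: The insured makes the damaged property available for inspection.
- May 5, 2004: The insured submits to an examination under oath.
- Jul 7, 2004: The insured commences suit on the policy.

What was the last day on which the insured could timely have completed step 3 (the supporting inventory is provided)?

Step 3 runs from Apr 5, 2004, when first notice of loss is given. The window is 5–37 days after Apr 5, 2004; it closes on May 12, 2004.

May 12, 2004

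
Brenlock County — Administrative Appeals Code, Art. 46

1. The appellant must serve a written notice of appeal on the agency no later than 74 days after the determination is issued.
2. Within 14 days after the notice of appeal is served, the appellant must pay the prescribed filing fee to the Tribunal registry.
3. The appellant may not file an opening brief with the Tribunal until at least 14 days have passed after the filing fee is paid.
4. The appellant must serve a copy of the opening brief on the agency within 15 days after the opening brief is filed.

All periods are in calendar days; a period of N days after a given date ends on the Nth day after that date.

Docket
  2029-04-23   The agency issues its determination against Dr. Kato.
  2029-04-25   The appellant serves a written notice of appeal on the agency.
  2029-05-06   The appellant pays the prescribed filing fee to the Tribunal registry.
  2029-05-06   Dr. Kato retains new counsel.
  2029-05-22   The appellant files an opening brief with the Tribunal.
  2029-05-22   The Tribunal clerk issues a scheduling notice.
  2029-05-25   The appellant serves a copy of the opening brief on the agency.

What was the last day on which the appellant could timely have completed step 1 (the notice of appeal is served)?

2029-07-06

Step 1 runs from 2029-04-23, when the determination is issued. 74 days after 2029-04-23 is 2029-07-06.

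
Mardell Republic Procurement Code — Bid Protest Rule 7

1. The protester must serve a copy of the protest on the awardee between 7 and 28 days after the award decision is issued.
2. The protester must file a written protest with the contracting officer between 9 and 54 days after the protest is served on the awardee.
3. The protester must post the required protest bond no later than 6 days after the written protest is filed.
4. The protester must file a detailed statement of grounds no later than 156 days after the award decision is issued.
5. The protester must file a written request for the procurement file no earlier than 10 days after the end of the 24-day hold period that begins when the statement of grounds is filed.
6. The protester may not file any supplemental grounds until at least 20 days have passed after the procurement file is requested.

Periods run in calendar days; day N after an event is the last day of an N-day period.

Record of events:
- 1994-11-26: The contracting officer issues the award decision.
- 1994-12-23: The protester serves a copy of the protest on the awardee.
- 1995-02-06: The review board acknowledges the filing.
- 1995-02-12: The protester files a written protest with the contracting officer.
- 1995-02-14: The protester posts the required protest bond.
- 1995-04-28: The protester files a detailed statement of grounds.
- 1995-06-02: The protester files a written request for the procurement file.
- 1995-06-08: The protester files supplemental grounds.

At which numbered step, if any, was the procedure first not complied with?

Step 1 — 7 and 28 days from 1994-11-26 (when the award decision is issued) are 1994-12-03 and 1994-12-24 respectively; done 1994-12-23, which is between those dates.
Step 2 — 9 and 54 days from 1994-12-23 (when the protest is served on the awardee) are 1995-01-01 and 1995-02-15 respectively; 1995-02-12 falls inside that range.
Step 3 — counting 6 days from 1995-02-12 (when the written protest is filed) gives a deadline of 1995-02-18; completed 1995-02-14, before the deadline.
Step 4 — counting 156 days from 1994-11-26 (when the award decision is issued) gives a deadline of 1995-05-01; done 1995-04-28 — timely.
Step 5 — must wait 10 days from 1995-05-22 (end of the 24-day hold period, which began when the statement of grounds is filed on 1995-04-28), so not before 1995-06-01; done 1995-06-02 — permitted.
Step 6 — must wait 20 days from 1995-06-02 (when the procurement file is requested), so not before 1995-06-22; done 1995-06-08 — 14 days too early.
That is the first point of non-compliance.

Step 6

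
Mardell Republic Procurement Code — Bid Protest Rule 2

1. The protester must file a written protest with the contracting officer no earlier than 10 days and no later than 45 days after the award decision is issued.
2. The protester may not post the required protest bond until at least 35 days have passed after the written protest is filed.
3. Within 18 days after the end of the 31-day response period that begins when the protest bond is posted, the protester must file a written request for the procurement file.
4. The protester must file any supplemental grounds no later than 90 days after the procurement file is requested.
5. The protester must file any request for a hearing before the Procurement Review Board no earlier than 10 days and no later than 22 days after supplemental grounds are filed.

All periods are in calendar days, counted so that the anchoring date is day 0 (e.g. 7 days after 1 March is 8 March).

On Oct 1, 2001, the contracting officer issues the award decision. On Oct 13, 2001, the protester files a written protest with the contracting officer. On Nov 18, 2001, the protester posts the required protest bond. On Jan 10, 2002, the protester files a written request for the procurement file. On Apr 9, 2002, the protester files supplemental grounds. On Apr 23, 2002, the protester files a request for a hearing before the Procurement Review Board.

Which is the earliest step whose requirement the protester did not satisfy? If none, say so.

Step 3

Step 1 — 10 and 45 days from Oct 1, 2001 (when the award decision is issued) are Oct 11, 2001 and Nov 15, 2001 respectively; done Oct 13, 2001, which is between those dates.
Step 2 — must wait 35 days from Oct 13, 2001 (when the written protest is filed), so not before Nov 17, 2001; Nov 18, 2001 is on or after that date.
Step 3 — counting 18 days from Dec 19, 2001 (end of the 31-day response period, which began when the protest bond is posted on Nov 18, 2001) gives a deadline of Jan 6, 2002; Jan 10, 2002 misses that deadline by 4 days.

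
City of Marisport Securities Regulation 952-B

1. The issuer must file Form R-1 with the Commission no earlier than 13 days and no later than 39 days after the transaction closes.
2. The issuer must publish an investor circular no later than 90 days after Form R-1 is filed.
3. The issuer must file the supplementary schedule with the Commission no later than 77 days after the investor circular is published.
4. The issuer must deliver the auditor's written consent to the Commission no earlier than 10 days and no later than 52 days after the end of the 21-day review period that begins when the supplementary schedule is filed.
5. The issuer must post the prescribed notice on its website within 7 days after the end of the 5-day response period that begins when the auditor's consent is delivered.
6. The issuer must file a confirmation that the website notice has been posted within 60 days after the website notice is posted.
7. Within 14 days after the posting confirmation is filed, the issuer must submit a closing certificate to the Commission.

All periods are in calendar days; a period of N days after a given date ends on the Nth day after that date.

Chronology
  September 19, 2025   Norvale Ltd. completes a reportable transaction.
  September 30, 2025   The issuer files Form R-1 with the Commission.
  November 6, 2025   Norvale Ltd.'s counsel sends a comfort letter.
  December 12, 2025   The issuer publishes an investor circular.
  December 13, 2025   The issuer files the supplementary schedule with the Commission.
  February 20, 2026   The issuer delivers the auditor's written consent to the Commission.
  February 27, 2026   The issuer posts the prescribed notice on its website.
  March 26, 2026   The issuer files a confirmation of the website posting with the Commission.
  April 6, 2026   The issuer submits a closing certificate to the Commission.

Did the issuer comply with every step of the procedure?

(1) the permitted window runs from September 19, 2025 + 13 = October 2, 2025 to September 19, 2025 + 39 = October 28, 2025; September 30, 2025 is 2 days too early.
Later steps need not be reached.

No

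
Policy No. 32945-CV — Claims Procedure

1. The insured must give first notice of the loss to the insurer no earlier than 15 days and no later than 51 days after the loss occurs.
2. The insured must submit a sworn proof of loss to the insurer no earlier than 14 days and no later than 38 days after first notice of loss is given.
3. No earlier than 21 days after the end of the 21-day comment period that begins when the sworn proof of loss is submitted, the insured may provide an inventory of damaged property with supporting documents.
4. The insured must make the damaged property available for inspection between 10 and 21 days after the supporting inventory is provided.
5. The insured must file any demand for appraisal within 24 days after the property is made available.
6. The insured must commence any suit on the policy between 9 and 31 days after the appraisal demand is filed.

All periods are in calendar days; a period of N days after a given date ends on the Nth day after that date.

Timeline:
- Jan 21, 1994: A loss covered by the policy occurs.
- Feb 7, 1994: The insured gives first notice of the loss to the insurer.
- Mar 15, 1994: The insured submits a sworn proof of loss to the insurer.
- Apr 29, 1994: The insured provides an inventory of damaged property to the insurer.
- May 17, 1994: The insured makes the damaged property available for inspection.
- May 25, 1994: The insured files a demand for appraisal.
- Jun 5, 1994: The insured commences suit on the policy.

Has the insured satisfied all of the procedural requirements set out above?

Yes

Step 1 — 15 and 51 days from Jan 21, 1994 (when the loss occurs) are Feb 5, 1994 and Mar 13, 1994 respectively; done Feb 7, 1994, which is between those dates.
Step 2 — 14 and 38 days from Feb 7, 1994 (when first notice of loss is given) are Feb 21, 1994 and Mar 17, 1994 respectively; done Mar 15, 1994 — within the window.
Step 3 — must wait 21 days from Apr 5, 1994 (end of the 21-day comment period, which began when the sworn proof of loss is submitted on Mar 15, 1994), so not before Apr 26, 1994; done Apr 29, 1994 — permitted.
Step 4 — 10 and 21 days from Apr 29, 1994 (when the supporting inventory is provided) are May 9, 1994 and May 20, 1994 respectively; done May 17, 1994, which is between those dates.
Step 5 — counting 24 days from May 17, 1994 (when the property is made available) gives a deadline of Jun 10, 1994; completed May 25, 1994, before the deadline.
Step 6 — 9 and 31 days from May 25, 1994 (when the appraisal demand is filed) are Jun 3, 1994 and Jun 25, 1994 respectively; done Jun 5, 1994 — within the window.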